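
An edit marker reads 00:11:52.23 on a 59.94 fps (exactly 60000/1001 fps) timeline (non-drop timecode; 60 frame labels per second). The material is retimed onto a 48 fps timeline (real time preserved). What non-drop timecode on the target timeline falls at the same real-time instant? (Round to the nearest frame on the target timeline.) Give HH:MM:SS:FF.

00:11:53:05

Source frame index: (0×3600 + 11×60 + 52) × 60 + 23 = 42743.
Real time: 42743 / (60000/1001) = 42785743/60000 s.
Target frame: (42785743/60000) × (48) = 42785743/1250 ≈ 34228.594 → 34229.
At 48 labels/s: frame 34229 → 00:11:53:05.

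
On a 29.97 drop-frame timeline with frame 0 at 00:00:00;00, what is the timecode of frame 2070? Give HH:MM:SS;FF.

Each 10-minute DF block holds 10 × 60 × 30 − 9 × 2 = 17982 frames. 2070 ÷ 17982 → 0 full blocks, remainder 2070.
Within the partial block the first minute is 1800 frames and each further minute 1798, so 1 further minute boundary passed. Total skipped labels = 18 × 0 + 2 × 1 = 2.
Non-drop label index = 2070 + 2 = 2072; at 30 labels/s that is 00:01:09:02, i.e. DF 00:01:09;02.

00:01:09;02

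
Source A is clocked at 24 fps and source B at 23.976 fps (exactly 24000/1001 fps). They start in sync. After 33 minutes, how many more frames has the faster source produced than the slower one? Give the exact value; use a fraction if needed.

4320/91 frames

33 min = 1980 s.
A emits 24 × 1980 = 47520 frames; B emits 24000/1001 × 1980 = 4320000/91.
Difference = 4320/91 frames (≈ 47.4725); B is behind A.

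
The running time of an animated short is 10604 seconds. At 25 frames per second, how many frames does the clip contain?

265100 frames

Frames = 10604 × 25 = 265100.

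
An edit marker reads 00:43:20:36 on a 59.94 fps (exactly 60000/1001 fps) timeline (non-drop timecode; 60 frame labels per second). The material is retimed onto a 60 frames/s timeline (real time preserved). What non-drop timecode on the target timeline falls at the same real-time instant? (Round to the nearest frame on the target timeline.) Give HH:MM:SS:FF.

00:43:23:12

Source frame index: (0×3600 + 43×60 + 20) × 60 + 36 = 156036.
Real time: 156036 / (60000/1001) = 13016003/5000 s.
Target frame: (13016003/5000) × (60) = 39048009/250 ≈ 156192.036 → 156192.
At 60 labels/s: frame 156192 → 00:43:23:12.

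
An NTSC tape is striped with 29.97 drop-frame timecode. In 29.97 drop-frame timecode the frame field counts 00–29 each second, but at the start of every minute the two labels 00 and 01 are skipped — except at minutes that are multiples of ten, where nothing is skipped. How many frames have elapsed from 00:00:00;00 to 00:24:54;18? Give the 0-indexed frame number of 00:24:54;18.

44794

As if non-drop at 30 labels/s: (0 × 3600 + 24 × 60 + 54) × 30 + 18 = 44838.
Minute boundaries passed: 24; those not divisible by 10: 24 − 2 = 22; dropped labels = 2 × 22 = 44.
Actual frame index = 44838 − 44 = 44794.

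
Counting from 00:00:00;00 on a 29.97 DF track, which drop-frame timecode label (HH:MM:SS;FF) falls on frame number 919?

00:00:30;19

Each 10-minute DF block holds 10 × 60 × 30 − 9 × 2 = 17982 frames. 919 ÷ 17982 → 0 full blocks, remainder 919.
Within the partial block the first minute is 1800 frames and each further minute 1798, so 0 further minute boundaries passed. Total skipped labels = 18 × 0 + 2 × 0 = 0.
Non-drop label index = 919 + 0 = 919; at 30 labels/s that is 00:00:30:19, i.e. DF 00:00:30;19.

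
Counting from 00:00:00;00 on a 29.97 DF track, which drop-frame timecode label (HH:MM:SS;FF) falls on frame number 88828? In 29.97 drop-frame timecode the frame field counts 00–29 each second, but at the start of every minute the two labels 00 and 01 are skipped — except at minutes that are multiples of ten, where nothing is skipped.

00:49:23;28

Ten DF minutes hold 17982 frames, so frame 88828 lies in block 4 (frames 71928–89909) with 16900 frames into that block.
The block's first minute is 1800 frames and the rest 1798 each; 16900 frames reaches minute 9, so 4 × 18 + 9 × 2 = 90 labels have been skipped so far.
Adding those back, label number 88828 + 90 = 88918 at 30 labels/s is 2963 s + 28 f = 0 h 49 min 23 s frame 28, i.e. 00:49:23;28.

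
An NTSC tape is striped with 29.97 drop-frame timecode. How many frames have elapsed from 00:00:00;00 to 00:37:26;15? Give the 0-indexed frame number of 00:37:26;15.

Complete 10-minute blocks: 3, each 17982 frames → 53946.
Remaining 7 whole minutes in the current block: 1800 + 6 × 1798 = 12588 frames.
Within the current minute: 26 × 30 + 15 − 2 = 793 (labels ;00/;01 skipped at this minute). Total = 53946 + 12588 + 793 = 67327.

67327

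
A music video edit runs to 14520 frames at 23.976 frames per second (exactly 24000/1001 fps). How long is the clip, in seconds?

605.605 seconds

Running time = 14520 / (24000/1001) = 605.605 s.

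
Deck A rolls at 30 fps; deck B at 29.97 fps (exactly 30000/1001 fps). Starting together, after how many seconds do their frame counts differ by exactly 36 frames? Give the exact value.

The gap grows by |30000/1001 − 30| = 30/1001 frames per second.
Time for a 36-frame gap: 36 ÷ (30/1001) = 1201.2 s.

1201.2 seconds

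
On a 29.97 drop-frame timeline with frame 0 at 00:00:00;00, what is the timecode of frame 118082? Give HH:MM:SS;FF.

01:05:40;00

Each 10-minute DF block holds 10 × 60 × 30 − 9 × 2 = 17982 frames. 118082 ÷ 17982 → 6 full blocks, remainder 10190.
Within the partial block the first minute is 1800 frames and each further minute 1798, so 5 further minute boundaries passed. Total skipped labels = 18 × 6 + 2 × 5 = 118.
Non-drop label index = 118082 + 118 = 118200; at 30 labels/s that is 01:05:40:00, i.e. DF 01:05:40;00.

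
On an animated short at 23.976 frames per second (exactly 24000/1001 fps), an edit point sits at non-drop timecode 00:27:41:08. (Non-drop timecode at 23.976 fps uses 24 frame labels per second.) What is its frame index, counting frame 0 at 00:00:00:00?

39872

Total seconds to the label: (0 × 3600 + 27 × 60 + 41) = 1661.
Frame index = 1661 × 24 + 8 = 39872.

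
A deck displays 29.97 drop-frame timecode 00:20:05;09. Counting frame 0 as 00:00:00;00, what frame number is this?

As if non-drop at 30 labels/s: (0 × 3600 + 20 × 60 + 5) × 30 + 9 = 36159.
Minute boundaries passed: 20; those not divisible by 10: 20 − 2 = 18; dropped labels = 2 × 18 = 36.
Actual frame index = 36159 − 36 = 36123.

36123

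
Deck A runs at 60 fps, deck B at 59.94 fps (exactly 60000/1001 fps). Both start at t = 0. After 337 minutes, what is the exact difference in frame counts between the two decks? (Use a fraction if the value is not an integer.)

1213200/1001 frames

337 min = 20220 s.
A emits 60 × 20220 = 1213200 frames; B emits 60000/1001 × 20220 = 1213200000/1001.
Difference = 1213200/1001 frames (≈ 1211.9880); B is behind A.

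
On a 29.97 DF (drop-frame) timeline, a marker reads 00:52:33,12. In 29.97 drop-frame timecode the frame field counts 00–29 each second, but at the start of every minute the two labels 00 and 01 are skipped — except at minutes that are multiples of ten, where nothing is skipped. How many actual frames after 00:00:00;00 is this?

Complete 10-minute blocks: 5, each 17982 frames → 89910.
Remaining 2 whole minutes in the current block: 1800 + 1 × 1798 = 3598 frames.
Within the current minute: 33 × 30 + 12 − 2 = 1000 (labels ;00/;01 skipped at this minute). Total = 89910 + 3598 + 1000 = 94508.

94508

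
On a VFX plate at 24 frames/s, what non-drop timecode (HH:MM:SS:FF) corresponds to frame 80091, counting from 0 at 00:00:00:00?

80091 ÷ 24 = 3337 full seconds, remainder 3 frames.
3337 s = 0 h 55 min 37 s.
Timecode: 00:55:37:03.

00:55:37:03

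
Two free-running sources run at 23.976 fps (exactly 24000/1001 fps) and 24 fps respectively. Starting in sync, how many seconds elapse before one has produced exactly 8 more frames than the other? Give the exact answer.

1001/3 seconds

The gap grows by |24 − 24000/1001| = 24/1001 frames per second.
Time for a 8-frame gap: 8 ÷ (24/1001) = 1001/3 s.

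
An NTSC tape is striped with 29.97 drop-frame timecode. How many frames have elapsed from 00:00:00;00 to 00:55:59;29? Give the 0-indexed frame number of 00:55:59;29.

As if non-drop at 30 labels/s: (0 × 3600 + 55 × 60 + 59) × 30 + 29 = 100799.
Minute boundaries passed: 55; those not divisible by 10: 55 − 5 = 50; dropped labels = 2 × 50 = 100.
Actual frame index = 100799 − 100 = 100699.

100699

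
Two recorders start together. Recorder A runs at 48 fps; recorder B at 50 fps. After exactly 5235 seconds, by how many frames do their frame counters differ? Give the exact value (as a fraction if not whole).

A emits 48 × 5235 = 251280 frames; B emits 50 × 5235 = 261750.
Difference = 10470 frames; B is ahead of A.

10470 frames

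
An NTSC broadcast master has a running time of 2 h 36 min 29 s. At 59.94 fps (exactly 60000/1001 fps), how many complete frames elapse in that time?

2 h 36 min 29 s = 9389 s.
Frames = 9389 × 60000/1001 = 563340000/1001 ≈ 562777.2228.
Complete frames: 562777.

562777 frames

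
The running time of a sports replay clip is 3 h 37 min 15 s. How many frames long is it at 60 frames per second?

782100 frames

3 h 37 min 15 s = 13035 s.
Frames = 13035 × 60 = 782100.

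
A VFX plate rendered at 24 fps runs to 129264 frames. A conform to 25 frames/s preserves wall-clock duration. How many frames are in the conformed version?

134650 frames

Target frames = source frames × (target rate / source rate) = 129264 × (25)/(24) = 129264 × 25/24 = 134650.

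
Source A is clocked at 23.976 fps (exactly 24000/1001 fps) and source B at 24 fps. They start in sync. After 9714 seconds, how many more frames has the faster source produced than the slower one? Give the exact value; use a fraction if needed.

233136/1001 frames

A emits 24000/1001 × 9714 = 233136000/1001 frames; B emits 24 × 9714 = 233136.
Difference = 233136/1001 frames (≈ 232.9031); B is ahead of A.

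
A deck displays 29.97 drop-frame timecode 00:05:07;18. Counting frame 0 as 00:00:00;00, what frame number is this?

9218

As if non-drop at 30 labels/s: (0 × 3600 + 5 × 60 + 7) × 30 + 18 = 9228.
Minute boundaries passed: 5; those not divisible by 10: 5 − 0 = 5; dropped labels = 2 × 5 = 10.
Actual frame index = 9228 − 10 = 9218.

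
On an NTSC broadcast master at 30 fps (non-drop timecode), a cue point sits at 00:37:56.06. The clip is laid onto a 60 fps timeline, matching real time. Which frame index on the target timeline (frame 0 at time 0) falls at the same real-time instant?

Source frame index: (0×3600 + 37×60 + 56) × 30 + 6 = 68286.
Real time: 68286 / (30) = 11381/5 s.
Target frame: (11381/5) × (60) = 136572.

frame 136572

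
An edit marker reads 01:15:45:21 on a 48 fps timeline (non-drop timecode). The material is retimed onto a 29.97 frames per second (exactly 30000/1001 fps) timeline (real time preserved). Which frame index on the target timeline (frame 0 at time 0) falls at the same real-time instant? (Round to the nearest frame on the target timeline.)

frame 136227

Source frame index: (1×3600 + 15×60 + 45) × 48 + 21 = 218181.
Real time: 218181 / (48) = 72727/16 s.
Target frame: (72727/16) × (30000/1001) = 136363125/1001 ≈ 136226.898 → 136227.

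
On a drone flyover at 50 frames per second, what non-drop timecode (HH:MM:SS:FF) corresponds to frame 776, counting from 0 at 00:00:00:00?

00:00:15:26

776 ÷ 50 = 15 full seconds, remainder 26 frames.
15 s = 0 h 0 min 15 s.
Timecode: 00:00:15:26.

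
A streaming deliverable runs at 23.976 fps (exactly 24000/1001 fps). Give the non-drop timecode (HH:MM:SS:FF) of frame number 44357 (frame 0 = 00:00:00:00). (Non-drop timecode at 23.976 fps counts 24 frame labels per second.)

00:30:48:05

44357 ÷ 24 = 1848 full seconds, remainder 5 frames.
1848 s = 0 h 30 min 48 s.
Timecode: 00:30:48:05.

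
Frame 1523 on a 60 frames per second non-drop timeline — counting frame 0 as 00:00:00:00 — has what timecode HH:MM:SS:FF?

00:00:25:23

1523 ÷ 60 = 25 full seconds, remainder 23 frames.
25 s = 0 h 0 min 25 s.
Timecode: 00:00:25:23.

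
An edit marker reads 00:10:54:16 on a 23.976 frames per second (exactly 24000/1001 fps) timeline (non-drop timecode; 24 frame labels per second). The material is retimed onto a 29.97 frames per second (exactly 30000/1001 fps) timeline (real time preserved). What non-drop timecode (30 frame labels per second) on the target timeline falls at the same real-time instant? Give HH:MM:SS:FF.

Source frame index: (0×3600 + 10×60 + 54) × 24 + 16 = 15712.
Real time: 15712 / (24000/1001) = 491491/750 s.
Target frame: (491491/750) × (30000/1001) = 19640.
At 30 labels/s: frame 19640 → 00:10:54:20.

00:10:54:20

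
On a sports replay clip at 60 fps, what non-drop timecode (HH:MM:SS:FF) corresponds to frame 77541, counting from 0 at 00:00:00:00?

77541 ÷ 60 = 1292 full seconds, remainder 21 frames.
1292 s = 0 h 21 min 32 s.
Timecode: 00:21:32:21.

00:21:32:21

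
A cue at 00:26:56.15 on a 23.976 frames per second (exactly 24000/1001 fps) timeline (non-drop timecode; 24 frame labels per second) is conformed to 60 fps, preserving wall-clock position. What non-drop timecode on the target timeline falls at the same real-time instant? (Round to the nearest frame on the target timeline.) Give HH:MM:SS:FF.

00:26:58:14

Source frame index: (0×3600 + 26×60 + 56) × 24 + 15 = 38799.
Real time: 38799 / (24000/1001) = 12945933/8000 s.
Target frame: (12945933/8000) × (60) = 38837799/400 ≈ 97094.497 → 97094.
At 60 labels/s: frame 97094 → 00:26:58:14.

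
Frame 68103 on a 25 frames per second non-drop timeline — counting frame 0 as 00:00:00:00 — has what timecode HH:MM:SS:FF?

68103 ÷ 25 = 2724 full seconds, remainder 3 frames.
2724 s = 0 h 45 min 24 s.
Timecode: 00:45:24:03.

00:45:24:03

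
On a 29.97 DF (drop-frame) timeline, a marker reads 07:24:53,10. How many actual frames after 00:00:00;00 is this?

800000

Complete 10-minute blocks: 44, each 17982 frames → 791208.
Remaining 4 whole minutes in the current block: 1800 + 3 × 1798 = 7194 frames.
Within the current minute: 53 × 30 + 10 − 2 = 1598 (labels ;00/;01 skipped at this minute). Total = 791208 + 7194 + 1598 = 800000.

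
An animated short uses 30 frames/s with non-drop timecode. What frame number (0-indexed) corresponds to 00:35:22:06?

63666

Total seconds to the label: (0 × 3600 + 35 × 60 + 22) = 2122.
Frame index = 2122 × 30 + 6 = 63666.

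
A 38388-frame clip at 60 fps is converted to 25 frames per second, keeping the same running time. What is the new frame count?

15995 frames

Target frames = source frames × (target rate / source rate) = 38388 × (25)/(60) = 38388 × 5/12 = 15995.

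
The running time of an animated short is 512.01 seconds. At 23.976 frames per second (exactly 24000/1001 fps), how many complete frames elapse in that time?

12275 frames

Frames = 512.01 × 24000/1001 = 12288240/1001 ≈ 12275.9640.
Complete frames: 12275.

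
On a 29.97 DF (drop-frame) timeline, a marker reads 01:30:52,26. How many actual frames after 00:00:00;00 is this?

163424

Complete 10-minute blocks: 9, each 17982 frames → 161838.
Remaining 0 whole minutes in the current block: 0 frames.
Within the current minute: 52 × 30 + 26 = 1586. Total = 161838 + 0 + 1586 = 163424.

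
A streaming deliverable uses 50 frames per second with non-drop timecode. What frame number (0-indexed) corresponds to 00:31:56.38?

95838

Total seconds to the label: (0 × 3600 + 31 × 60 + 56) = 1916.
Frame index = 1916 × 50 + 38 = 95838.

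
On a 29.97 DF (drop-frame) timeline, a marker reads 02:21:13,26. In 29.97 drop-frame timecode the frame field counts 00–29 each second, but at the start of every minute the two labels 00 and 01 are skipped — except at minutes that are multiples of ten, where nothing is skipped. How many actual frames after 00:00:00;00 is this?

253962

As if non-drop at 30 labels/s: (2 × 3600 + 21 × 60 + 13) × 30 + 26 = 254216.
Minute boundaries passed: 141; those not divisible by 10: 141 − 14 = 127; dropped labels = 2 × 127 = 254.
Actual frame index = 254216 − 254 = 253962.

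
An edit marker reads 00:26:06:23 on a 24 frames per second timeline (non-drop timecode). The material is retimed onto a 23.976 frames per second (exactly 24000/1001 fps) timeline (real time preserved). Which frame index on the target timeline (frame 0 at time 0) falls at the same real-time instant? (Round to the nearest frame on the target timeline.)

Source frame index: (0×3600 + 26×60 + 6) × 24 + 23 = 37607.
Real time: 37607 / (24) = 37607/24 s.
Target frame: (37607/24) × (24000/1001) = 37607000/1001 ≈ 37569.431 → 37569.

frame 37569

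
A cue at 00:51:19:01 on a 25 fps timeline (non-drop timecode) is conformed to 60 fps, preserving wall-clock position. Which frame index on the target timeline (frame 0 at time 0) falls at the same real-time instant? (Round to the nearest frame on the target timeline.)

frame 184742

Source frame index: (0×3600 + 51×60 + 19) × 25 + 1 = 76976.
Real time: 76976 / (25) = 76976/25 s.
Target frame: (76976/25) × (60) = 923712/5 ≈ 184742.400 → 184742.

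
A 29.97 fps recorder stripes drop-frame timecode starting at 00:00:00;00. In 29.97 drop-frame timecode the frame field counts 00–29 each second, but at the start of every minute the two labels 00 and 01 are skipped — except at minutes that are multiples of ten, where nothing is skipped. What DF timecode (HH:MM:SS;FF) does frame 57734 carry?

00:32:06;12

Ten DF minutes hold 17982 frames, so frame 57734 lies in block 3 (frames 53946–71927) with 3788 frames into that block.
The block's first minute is 1800 frames and the rest 1798 each; 3788 frames reaches minute 2, so 3 × 18 + 2 × 2 = 58 labels have been skipped so far.
Adding those back, label number 57734 + 58 = 57792 at 30 labels/s is 1926 s + 12 f = 0 h 32 min 6 s frame 12, i.e. 00:32:06;12.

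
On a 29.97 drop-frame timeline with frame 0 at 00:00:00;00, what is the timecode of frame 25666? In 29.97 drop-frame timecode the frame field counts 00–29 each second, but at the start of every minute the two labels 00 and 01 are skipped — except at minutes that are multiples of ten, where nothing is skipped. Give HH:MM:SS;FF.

Each 10-minute DF block holds 10 × 60 × 30 − 9 × 2 = 17982 frames. 25666 ÷ 17982 → 1 full block, remainder 7684.
Within the partial block the first minute is 1800 frames and each further minute 1798, so 4 further minute boundaries passed. Total skipped labels = 18 × 1 + 2 × 4 = 26.
Non-drop label index = 25666 + 26 = 25692; at 30 labels/s that is 00:14:16:12, i.e. DF 00:14:16;12.

00:14:16;12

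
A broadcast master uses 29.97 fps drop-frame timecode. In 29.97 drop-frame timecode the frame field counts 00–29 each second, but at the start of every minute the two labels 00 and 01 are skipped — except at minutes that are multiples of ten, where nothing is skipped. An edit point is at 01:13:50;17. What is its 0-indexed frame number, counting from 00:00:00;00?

132785

Complete 10-minute blocks: 7, each 17982 frames → 125874.
Remaining 3 whole minutes in the current block: 1800 + 2 × 1798 = 5396 frames.
Within the current minute: 50 × 30 + 17 − 2 = 1515 (labels ;00/;01 skipped at this minute). Total = 125874 + 5396 + 1515 = 132785.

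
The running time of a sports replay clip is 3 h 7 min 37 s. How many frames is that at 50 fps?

3 h 7 min 37 s = 11257 s.
Frames = 11257 × 50 = 562850.

562850 frames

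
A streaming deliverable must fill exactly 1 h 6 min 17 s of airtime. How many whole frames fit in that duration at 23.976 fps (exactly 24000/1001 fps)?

1 h 6 min 17 s = 3977 s.
Frames = 3977 × 24000/1001 = 95448000/1001 ≈ 95352.6474.
Complete frames: 95352.

95352 frames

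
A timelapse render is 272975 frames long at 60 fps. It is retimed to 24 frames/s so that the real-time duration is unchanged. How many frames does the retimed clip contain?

Target frames = source frames × (target rate / source rate) = 272975 × (24)/(60) = 272975 × 2/5 = 109190.

109190 frames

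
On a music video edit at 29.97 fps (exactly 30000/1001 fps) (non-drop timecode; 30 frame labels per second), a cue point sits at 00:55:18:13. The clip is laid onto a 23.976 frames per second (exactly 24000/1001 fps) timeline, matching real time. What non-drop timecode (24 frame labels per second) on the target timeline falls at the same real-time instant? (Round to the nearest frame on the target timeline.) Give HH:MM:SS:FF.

Source frame index: (0×3600 + 55×60 + 18) × 30 + 13 = 99553.
Real time: 99553 / (30000/1001) = 99652553/30000 s.
Target frame: (99652553/30000) × (24000/1001) = 398212/5 ≈ 79642.400 → 79642.
At 24 labels/s: frame 79642 → 00:55:18:10.

00:55:18:10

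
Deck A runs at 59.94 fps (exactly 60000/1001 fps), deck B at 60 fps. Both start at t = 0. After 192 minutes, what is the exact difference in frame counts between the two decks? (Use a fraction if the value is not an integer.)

691200/1001 frames

192 min = 11520 s.
A emits 60000/1001 × 11520 = 691200000/1001 frames; B emits 60 × 11520 = 691200.
Difference = 691200/1001 frames (≈ 690.5095); B is ahead of A.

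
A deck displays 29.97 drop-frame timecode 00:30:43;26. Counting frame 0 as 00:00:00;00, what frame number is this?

As if non-drop at 30 labels/s: (0 × 3600 + 30 × 60 + 43) × 30 + 26 = 55316.
Minute boundaries passed: 30; those not divisible by 10: 30 − 3 = 27; dropped labels = 2 × 27 = 54.
Actual frame index = 55316 − 54 = 55262.

55262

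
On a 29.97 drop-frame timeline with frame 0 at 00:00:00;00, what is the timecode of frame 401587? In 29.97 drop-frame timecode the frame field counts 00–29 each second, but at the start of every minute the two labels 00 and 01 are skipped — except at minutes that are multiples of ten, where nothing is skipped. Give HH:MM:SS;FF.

03:43:19;19

Ten DF minutes hold 17982 frames, so frame 401587 lies in block 22 (frames 395604–413585) with 5983 frames into that block.
The block's first minute is 1800 frames and the rest 1798 each; 5983 frames reaches minute 3, so 22 × 18 + 3 × 2 = 402 labels have been skipped so far.
Adding those back, label number 401587 + 402 = 401989 at 30 labels/s is 13399 s + 19 f = 3 h 43 min 19 s frame 19, i.e. 03:43:19;19.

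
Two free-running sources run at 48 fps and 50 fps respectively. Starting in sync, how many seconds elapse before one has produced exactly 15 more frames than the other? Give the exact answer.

7.5 seconds

The gap grows by |50 − 48| = 2 frames per second.
Time for a 15-frame gap: 15 ÷ (2) = 7.5 s.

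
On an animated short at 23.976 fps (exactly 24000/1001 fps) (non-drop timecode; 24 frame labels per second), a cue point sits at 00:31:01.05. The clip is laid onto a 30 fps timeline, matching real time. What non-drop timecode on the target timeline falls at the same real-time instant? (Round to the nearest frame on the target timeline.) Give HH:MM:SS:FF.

Source frame index: (0×3600 + 31×60 + 1) × 24 + 5 = 44669.
Real time: 44669 / (24000/1001) = 44713669/24000 s.
Target frame: (44713669/24000) × (30) = 44713669/800 ≈ 55892.086 → 55892.
At 30 labels/s: frame 55892 → 00:31:03:02.

00:31:03:02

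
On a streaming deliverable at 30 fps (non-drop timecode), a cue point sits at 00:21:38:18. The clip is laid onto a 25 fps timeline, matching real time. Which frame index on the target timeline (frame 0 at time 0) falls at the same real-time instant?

frame 32465

Source frame index: (0×3600 + 21×60 + 38) × 30 + 18 = 38958.
Real time: 38958 / (30) = 6493/5 s.
Target frame: (6493/5) × (25) = 32465.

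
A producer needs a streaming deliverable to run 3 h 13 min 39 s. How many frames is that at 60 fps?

697140 frames

3 h 13 min 39 s = 11619 s.
Frames = 11619 × 60 = 697140.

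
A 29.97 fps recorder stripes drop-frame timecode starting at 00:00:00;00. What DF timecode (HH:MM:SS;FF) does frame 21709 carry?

Ten DF minutes hold 17982 frames, so frame 21709 lies in block 1 (frames 17982–35963) with 3727 frames into that block.
The block's first minute is 1800 frames and the rest 1798 each; 3727 frames reaches minute 2, so 1 × 18 + 2 × 2 = 22 labels have been skipped so far.
Adding those back, label number 21709 + 22 = 21731 at 30 labels/s is 724 s + 11 f = 0 h 12 min 4 s frame 11, i.e. 00:12:04;11.

00:12:04;11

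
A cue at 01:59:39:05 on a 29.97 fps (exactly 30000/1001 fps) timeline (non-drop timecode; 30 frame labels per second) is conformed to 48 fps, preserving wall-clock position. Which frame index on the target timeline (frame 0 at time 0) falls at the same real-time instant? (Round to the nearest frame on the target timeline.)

frame 344945

Source frame index: (1×3600 + 59×60 + 39) × 30 + 5 = 215375.
Real time: 215375 / (30000/1001) = 1724723/240 s.
Target frame: (1724723/240) × (48) = 1724723/5 ≈ 344944.600 → 344945.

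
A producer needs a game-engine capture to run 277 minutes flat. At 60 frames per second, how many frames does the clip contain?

997200 frames

277 min = 16620 s.
Frames = 16620 × 60 = 997200.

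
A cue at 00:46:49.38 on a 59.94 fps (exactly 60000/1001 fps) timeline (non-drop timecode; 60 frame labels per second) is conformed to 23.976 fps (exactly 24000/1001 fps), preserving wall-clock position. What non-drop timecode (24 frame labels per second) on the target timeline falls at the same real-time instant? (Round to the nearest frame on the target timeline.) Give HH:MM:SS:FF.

Source frame index: (0×3600 + 46×60 + 49) × 60 + 38 = 168578.
Real time: 168578 / (60000/1001) = 84373289/30000 s.
Target frame: (84373289/30000) × (24000/1001) = 337156/5 ≈ 67431.200 → 67431.
At 24 labels/s: frame 67431 → 00:46:49:15.

00:46:49:15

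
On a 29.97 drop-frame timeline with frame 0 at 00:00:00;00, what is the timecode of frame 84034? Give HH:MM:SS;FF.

Ten DF minutes hold 17982 frames, so frame 84034 lies in block 4 (frames 71928–89909) with 12106 frames into that block.
The block's first minute is 1800 frames and the rest 1798 each; 12106 frames reaches minute 6, so 4 × 18 + 6 × 2 = 84 labels have been skipped so far.
Adding those back, label number 84034 + 84 = 84118 at 30 labels/s is 2803 s + 28 f = 0 h 46 min 43 s frame 28, i.e. 00:46:43;28.

00:46:43;28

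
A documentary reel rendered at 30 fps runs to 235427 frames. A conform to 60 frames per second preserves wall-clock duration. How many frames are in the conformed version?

Frames at target rate = 235427 × (60) / (30) = 470854.

470854 frames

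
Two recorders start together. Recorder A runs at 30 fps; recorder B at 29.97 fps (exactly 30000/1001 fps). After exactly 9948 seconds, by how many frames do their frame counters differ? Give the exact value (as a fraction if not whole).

A emits 30 × 9948 = 298440 frames; B emits 30000/1001 × 9948 = 298440000/1001.
Difference = 298440/1001 frames (≈ 298.1419); B is behind A.

298440/1001 frames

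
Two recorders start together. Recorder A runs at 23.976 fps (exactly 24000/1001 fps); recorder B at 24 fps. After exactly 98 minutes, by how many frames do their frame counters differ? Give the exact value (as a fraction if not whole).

98 min = 5880 s.
A emits 24000/1001 × 5880 = 20160000/143 frames; B emits 24 × 5880 = 141120.
Difference = 20160/143 frames (≈ 140.9790); B is ahead of A.

20160/143 frames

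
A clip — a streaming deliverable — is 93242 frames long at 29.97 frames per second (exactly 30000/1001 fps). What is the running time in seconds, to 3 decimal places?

Running time = 93242 × 1001/30000 = 46667621/15000 s ≈ 3111.175 s.

3111.175 seconds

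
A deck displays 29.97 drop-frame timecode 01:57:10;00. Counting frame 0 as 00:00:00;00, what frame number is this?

As if non-drop at 30 labels/s: (1 × 3600 + 57 × 60 + 10) × 30 + 0 = 210900.
Minute boundaries passed: 117; those not divisible by 10: 117 − 11 = 106; dropped labels = 2 × 106 = 212.
Actual frame index = 210900 − 212 = 210688.

210688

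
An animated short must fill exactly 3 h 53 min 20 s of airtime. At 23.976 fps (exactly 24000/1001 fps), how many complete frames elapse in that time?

3 h 53 min 20 s = 14000 s.
Frames = 14000 × 24000/1001 = 48000000/143 ≈ 335664.3357.
Complete frames: 335664.

335664 frames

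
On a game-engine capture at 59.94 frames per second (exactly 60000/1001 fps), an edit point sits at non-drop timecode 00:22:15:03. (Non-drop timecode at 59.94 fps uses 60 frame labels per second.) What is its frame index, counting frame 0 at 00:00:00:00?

Total seconds to the label: (0 × 3600 + 22 × 60 + 15) = 1335.
Frame index = 1335 × 60 + 3 = 80103.

frame 80103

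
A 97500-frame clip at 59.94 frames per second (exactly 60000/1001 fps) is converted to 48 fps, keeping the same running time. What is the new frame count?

78078 frames

Target frames = source frames × (target rate / source rate) = 97500 × (48)/(60000/1001) = 97500 × 1001/1250 = 78078.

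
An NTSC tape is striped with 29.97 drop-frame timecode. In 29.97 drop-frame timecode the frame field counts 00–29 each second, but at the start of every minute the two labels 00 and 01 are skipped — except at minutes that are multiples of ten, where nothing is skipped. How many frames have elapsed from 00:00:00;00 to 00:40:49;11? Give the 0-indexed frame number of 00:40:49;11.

73409

As if non-drop at 30 labels/s: (0 × 3600 + 40 × 60 + 49) × 30 + 11 = 73481.
Minute boundaries passed: 40; those not divisible by 10: 40 − 4 = 36; dropped labels = 2 × 36 = 72.
Actual frame index = 73481 − 72 = 73409.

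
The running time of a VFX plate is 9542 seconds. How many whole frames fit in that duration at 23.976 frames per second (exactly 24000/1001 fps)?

Frames = 9542 × 24000/1001 = 17616000/77 ≈ 228779.2208.
Complete frames: 228779.

228779 frames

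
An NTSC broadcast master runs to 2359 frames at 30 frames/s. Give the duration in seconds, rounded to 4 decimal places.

Running time = 2359 × 1/30 = 2359/30 s ≈ 78.6333 s.

78.6333 seconds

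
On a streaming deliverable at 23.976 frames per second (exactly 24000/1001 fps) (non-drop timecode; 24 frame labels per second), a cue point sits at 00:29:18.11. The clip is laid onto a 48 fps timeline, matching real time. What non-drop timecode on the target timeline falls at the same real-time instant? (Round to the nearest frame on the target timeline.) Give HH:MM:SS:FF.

Source frame index: (0×3600 + 29×60 + 18) × 24 + 11 = 42203.
Real time: 42203 / (24000/1001) = 42245203/24000 s.
Target frame: (42245203/24000) × (48) = 42245203/500 ≈ 84490.406 → 84490.
At 48 labels/s: frame 84490 → 00:29:20:10.

00:29:20:10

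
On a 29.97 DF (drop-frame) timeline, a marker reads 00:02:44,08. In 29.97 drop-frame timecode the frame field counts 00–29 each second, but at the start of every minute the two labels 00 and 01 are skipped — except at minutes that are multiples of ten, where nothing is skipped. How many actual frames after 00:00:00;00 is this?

Complete 10-minute blocks: 0, each 17982 frames → 0.
Remaining 2 whole minutes in the current block: 1800 + 1 × 1798 = 3598 frames.
Within the current minute: 44 × 30 + 8 − 2 = 1326 (labels ;00/;01 skipped at this minute). Total = 0 + 3598 + 1326 = 4924.

4924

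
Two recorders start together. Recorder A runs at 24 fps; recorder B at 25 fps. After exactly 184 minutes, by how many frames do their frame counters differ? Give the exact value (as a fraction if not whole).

11040 frames

184 min = 11040 s.
A emits 24 × 11040 = 264960 frames; B emits 25 × 11040 = 276000.
Difference = 11040 frames; B is ahead of A.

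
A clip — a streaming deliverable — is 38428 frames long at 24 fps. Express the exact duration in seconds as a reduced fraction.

Running time = 38428 ÷ (24) = 38428 × 1/24 = 9607/6 s.

9607/6 seconds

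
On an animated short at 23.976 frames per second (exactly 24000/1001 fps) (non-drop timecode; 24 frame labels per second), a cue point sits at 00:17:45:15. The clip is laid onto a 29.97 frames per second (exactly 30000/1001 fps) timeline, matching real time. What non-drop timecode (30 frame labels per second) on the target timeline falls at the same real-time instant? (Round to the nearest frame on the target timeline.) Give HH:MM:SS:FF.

00:17:45:19

Source frame index: (0×3600 + 17×60 + 45) × 24 + 15 = 25575.
Real time: 25575 / (24000/1001) = 341341/320 s.
Target frame: (341341/320) × (30000/1001) = 127875/4 ≈ 31968.750 → 31969.
At 30 labels/s: frame 31969 → 00:17:45:19.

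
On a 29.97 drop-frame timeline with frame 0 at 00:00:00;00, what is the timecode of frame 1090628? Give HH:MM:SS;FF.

10:06:30;20

Ten DF minutes hold 17982 frames, so frame 1090628 lies in block 60 (frames 1078920–1096901) with 11708 frames into that block.
The block's first minute is 1800 frames and the rest 1798 each; 11708 frames reaches minute 6, so 60 × 18 + 6 × 2 = 1092 labels have been skipped so far.
Adding those back, label number 1090628 + 1092 = 1091720 at 30 labels/s is 36390 s + 20 f = 10 h 6 min 30 s frame 20, i.e. 10:06:30;20.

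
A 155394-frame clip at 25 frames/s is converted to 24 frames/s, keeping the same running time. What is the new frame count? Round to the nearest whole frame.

Frames at target rate = 155394 × (24) / (25) = 3729456/25 ≈ 149178.240.
Nearest whole frame: 149178.

149178 frames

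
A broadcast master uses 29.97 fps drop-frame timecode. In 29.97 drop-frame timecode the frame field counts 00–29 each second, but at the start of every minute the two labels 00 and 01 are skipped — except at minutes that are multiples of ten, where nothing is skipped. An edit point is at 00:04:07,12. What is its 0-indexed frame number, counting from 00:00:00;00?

Complete 10-minute blocks: 0, each 17982 frames → 0.
Remaining 4 whole minutes in the current block: 1800 + 3 × 1798 = 7194 frames.
Within the current minute: 7 × 30 + 12 − 2 = 220 (labels ;00/;01 skipped at this minute). Total = 0 + 7194 + 220 = 7414.

7414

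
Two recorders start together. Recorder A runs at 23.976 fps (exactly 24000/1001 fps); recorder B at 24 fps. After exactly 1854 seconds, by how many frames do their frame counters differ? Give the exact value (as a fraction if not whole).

44496/1001 frames

A emits 24000/1001 × 1854 = 44496000/1001 frames; B emits 24 × 1854 = 44496.
Difference = 44496/1001 frames (≈ 44.4515); B is ahead of A.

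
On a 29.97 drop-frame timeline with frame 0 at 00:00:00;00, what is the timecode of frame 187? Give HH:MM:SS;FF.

Ten DF minutes hold 17982 frames, so frame 187 lies in block 0 (frames 0–17981) with 187 frames into that block.
The block's first minute is 1800 frames and the rest 1798 each; 187 frames reaches minute 0, so 0 × 18 + 0 × 2 = 0 labels have been skipped so far.
Adding those back, label number 187 + 0 = 187 at 30 labels/s is 6 s + 7 f = 0 h 0 min 6 s frame 7, i.e. 00:00:06;07.

00:00:06;07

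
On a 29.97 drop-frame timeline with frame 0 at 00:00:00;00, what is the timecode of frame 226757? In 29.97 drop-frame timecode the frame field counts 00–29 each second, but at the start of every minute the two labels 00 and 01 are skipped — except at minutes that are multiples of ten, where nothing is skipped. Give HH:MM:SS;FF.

Each 10-minute DF block holds 10 × 60 × 30 − 9 × 2 = 17982 frames. 226757 ÷ 17982 → 12 full blocks, remainder 10973.
Within the partial block the first minute is 1800 frames and each further minute 1798, so 6 further minute boundaries passed. Total skipped labels = 18 × 12 + 2 × 6 = 228.
Non-drop label index = 226757 + 228 = 226985; at 30 labels/s that is 02:06:06:05, i.e. DF 02:06:06;05.

02:06:06;05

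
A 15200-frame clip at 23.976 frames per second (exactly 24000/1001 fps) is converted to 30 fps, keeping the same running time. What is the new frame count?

19019 frames

Target frames = source frames × (target rate / source rate) = 15200 × (30)/(24000/1001) = 15200 × 1001/800 = 19019.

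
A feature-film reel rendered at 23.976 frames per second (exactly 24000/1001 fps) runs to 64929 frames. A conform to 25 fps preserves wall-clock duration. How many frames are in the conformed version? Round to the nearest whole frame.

Frames at target rate = 64929 × (25) / (24000/1001) = 21664643/320 ≈ 67702.009.
Nearest whole frame: 67702.

67702 frames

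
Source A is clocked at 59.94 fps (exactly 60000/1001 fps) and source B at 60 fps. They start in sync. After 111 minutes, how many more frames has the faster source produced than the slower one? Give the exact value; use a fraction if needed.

111 min = 6660 s.
A emits 60000/1001 × 6660 = 399600000/1001 frames; B emits 60 × 6660 = 399600.
Difference = 399600/1001 frames (≈ 399.2008); B is ahead of A.

399600/1001 frames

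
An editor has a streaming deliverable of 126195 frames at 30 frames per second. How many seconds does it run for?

4206.5 seconds

Running time = 126195 / (30) = 4206.5 s.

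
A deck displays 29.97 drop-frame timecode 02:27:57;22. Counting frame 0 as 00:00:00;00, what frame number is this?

266066

As if non-drop at 30 labels/s: (2 × 3600 + 27 × 60 + 57) × 30 + 22 = 266332.
Minute boundaries passed: 147; those not divisible by 10: 147 − 14 = 133; dropped labels = 2 × 133 = 266.
Actual frame index = 266332 − 266 = 266066.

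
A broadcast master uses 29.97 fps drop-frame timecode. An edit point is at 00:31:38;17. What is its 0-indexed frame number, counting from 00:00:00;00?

56901

As if non-drop at 30 labels/s: (0 × 3600 + 31 × 60 + 38) × 30 + 17 = 56957.
Minute boundaries passed: 31; those not divisible by 10: 31 − 3 = 28; dropped labels = 2 × 28 = 56.
Actual frame index = 56957 − 56 = 56901.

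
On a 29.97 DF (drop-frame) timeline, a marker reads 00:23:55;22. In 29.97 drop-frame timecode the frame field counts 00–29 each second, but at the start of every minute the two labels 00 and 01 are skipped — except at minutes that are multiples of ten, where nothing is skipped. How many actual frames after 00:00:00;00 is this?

Complete 10-minute blocks: 2, each 17982 frames → 35964.
Remaining 3 whole minutes in the current block: 1800 + 2 × 1798 = 5396 frames.
Within the current minute: 55 × 30 + 22 − 2 = 1670 (labels ;00/;01 skipped at this minute). Total = 35964 + 5396 + 1670 = 43030.

43030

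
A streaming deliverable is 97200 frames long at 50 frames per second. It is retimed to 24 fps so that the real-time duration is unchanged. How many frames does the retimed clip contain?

46656 frames

Target frames = source frames × (target rate / source rate) = 97200 × (24)/(50) = 97200 × 12/25 = 46656.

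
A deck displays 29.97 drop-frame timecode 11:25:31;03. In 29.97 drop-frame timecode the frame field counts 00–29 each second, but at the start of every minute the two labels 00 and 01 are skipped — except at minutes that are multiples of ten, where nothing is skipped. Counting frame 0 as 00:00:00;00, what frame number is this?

1232699

As if non-drop at 30 labels/s: (11 × 3600 + 25 × 60 + 31) × 30 + 3 = 1233933.
Minute boundaries passed: 685; those not divisible by 10: 685 − 68 = 617; dropped labels = 2 × 617 = 1234.
Actual frame index = 1233933 − 1234 = 1232699.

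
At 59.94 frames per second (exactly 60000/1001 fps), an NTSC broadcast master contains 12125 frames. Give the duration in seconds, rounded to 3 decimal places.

Running time = 12125 × 1001/60000 = 97097/480 s ≈ 202.285 s.

202.285 seconds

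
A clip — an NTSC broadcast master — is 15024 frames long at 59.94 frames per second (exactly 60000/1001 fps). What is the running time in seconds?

Running time = 15024 / (60000/1001) = 250.6504 s.

250.6504 seconds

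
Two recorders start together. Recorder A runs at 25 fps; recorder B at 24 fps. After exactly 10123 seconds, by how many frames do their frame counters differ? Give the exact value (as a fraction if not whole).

A emits 25 × 10123 = 253075 frames; B emits 24 × 10123 = 242952.
Difference = 10123 frames; B is behind A.

10123 frames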